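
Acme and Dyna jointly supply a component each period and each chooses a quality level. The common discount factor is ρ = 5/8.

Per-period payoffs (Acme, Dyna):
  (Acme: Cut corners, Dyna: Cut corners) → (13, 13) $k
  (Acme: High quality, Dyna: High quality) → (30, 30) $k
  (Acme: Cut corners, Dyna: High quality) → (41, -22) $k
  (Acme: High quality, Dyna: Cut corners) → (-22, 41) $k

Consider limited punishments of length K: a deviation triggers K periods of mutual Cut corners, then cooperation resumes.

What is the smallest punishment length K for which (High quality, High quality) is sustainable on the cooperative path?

2

IC: ρ(1−ρ^K)/(1−ρ) ≥ (41−30)/(30−13) = 11/17.
With ρ = 5/8: need 1 − ρ^K ≥ 11/17·(1−5/8)/(5/8), i.e. ρ^K ≤ 0.6118.
Since (5/8)^1 = 0.6250 and (5/8)^2 = 0.3906, the smallest such K is 2.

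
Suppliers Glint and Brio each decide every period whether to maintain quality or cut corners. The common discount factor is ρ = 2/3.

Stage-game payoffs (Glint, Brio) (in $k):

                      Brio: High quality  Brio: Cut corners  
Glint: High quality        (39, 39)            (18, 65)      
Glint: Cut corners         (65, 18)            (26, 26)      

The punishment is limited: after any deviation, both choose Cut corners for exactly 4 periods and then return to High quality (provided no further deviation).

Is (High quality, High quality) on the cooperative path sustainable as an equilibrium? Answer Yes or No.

No

A one-shot deviation gives 65 now, then 26 for 4 periods, then back to 39.
Gain from deviating: (65−39) today; loss: (39−26) in each of the next 4 periods.
No-deviation condition: (39−26)(ρ+…+ρ^4) ≥ 65−39, i.e. ρ+…+ρ^4 ≥ 2.
At ρ = 2/3: ρ+…+ρ^4 = 1.6049 < 2.0000.
So cooperation is not sustainable.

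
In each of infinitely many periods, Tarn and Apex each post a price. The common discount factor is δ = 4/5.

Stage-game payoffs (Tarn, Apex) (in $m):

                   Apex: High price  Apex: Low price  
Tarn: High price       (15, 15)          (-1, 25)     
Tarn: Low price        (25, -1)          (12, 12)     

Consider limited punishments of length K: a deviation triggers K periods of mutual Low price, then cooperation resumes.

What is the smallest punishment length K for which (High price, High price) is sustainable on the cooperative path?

No profitable deviation requires (15−12)(δ+…+δ^K) ≥ 25−15, i.e. δ+…+δ^K ≥ 10/3 ≈ 3.3333.
With δ = 4/5, the partial sums are K=1: 0.8000, K=2: 1.4400, …, K=7: 3.1611, K=8: 3.3289, K=9: 3.4631.
K = 9 is the first length at which the sum reaches 3.3333.

9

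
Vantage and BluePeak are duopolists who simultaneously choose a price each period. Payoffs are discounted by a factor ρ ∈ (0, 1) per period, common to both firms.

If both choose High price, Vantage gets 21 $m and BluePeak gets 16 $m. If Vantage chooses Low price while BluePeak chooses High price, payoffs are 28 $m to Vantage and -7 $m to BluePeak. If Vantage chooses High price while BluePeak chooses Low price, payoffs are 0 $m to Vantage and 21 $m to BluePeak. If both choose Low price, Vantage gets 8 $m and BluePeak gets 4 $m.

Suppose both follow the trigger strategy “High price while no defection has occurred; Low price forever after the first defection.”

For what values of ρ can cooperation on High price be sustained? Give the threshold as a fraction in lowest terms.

Vantage's threshold: (28−21)/(28−8) = 7/20.
BluePeak's threshold: (21−16)/(21−4) = 5/17.
7/20 > 5/17, so Vantage binds and ρ* = 7/20.

7/20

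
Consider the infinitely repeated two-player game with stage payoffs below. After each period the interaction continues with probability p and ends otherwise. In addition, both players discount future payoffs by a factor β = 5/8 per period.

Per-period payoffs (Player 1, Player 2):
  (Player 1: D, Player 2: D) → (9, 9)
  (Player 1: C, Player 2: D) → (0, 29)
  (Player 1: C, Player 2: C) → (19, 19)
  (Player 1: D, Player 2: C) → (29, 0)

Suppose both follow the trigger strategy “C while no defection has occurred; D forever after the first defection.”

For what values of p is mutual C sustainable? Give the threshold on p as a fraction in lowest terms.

4/5

Expected continuation weight on next period's payoff is β·p = 5/8·p, which plays the role of the discount factor.
Cooperation requires 5/8·p ≥ (29−19)/(29−9) = 1/2, hence p ≥ 4/5.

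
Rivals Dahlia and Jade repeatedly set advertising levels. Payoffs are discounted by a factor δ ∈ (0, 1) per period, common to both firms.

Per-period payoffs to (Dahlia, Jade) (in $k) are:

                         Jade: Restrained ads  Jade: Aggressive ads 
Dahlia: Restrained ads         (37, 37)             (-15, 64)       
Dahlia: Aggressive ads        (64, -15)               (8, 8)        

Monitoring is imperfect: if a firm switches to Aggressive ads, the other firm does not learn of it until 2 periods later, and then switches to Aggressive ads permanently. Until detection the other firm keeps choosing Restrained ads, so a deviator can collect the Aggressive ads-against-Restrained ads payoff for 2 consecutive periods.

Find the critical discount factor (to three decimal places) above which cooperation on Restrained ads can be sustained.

0.694

A deviator earns 64 for 2 periods, then 8 forever; cooperating earns 37 forever. Multiplying the IC by (1−δ):
37 ≥ 64(1−δ^2) + 8δ^2, so 56·δ^2 ≥ 27 and δ^2 ≥ 27/56.
δ ≥ (27/56)^(1/2) ≈ 0.694.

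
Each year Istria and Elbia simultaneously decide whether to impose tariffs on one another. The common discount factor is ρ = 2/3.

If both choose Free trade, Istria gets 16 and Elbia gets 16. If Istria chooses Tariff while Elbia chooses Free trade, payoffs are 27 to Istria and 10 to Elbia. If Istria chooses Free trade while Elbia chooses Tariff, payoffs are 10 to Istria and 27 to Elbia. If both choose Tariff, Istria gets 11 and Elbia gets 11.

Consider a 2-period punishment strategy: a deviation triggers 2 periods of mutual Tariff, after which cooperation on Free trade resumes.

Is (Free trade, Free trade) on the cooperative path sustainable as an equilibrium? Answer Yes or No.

Comparing payoff streams over the 3 periods until play realigns: cooperate → 16(1+ρ+…+ρ^2); deviate → 27 + 11(ρ+…+ρ^2).
Cooperation is sustained iff (16−11)(ρ+…+ρ^2) ≥ 27−16.
ρ+…+ρ^2 = 2/3·(1−(2/3)^2)/(1−2/3) = 1.1111, and (27−16)/(16−11) = 2.2000.
1.1111 < 2.2000, so cooperation is not sustainable.

No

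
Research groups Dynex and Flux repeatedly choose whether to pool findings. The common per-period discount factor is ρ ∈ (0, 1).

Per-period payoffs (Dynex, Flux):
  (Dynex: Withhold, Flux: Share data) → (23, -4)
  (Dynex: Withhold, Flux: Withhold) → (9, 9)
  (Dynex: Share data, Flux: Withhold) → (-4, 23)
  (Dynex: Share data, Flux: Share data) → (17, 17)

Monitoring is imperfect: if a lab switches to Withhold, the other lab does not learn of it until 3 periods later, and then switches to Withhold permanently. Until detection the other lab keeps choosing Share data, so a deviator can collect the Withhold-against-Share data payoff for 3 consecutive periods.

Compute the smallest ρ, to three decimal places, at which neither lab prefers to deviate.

0.754

Deviating for the 3 undetected periods gains 23−17 = 6 per period over cooperation, then loses 17−9 = 8 per period forever once punishment starts.
Gain: 6(1 + ρ + … + ρ^2); loss: 8·ρ^3/(1−ρ).
No profitable deviation ⇔ 6(1−ρ^3) ≤ 8·ρ^3, i.e. ρ^3 ≥ 6/(6+8) = 3/7.
Hence ρ ≥ (3/7)^(1/3) ≈ 0.754.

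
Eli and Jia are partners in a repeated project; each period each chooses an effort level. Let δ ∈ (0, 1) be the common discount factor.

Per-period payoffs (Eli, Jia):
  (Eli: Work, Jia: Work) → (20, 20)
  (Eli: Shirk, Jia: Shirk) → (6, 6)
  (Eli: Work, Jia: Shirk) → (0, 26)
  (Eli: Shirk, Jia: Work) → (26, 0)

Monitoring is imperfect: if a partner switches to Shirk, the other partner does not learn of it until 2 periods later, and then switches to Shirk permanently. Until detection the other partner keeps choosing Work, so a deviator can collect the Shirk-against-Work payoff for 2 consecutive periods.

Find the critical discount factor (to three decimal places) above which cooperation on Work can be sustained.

0.548

The best deviation is to choose Shirk for all 2 undetected periods, earning 26 each, then 6 forever once detected.
Deviation value: 26(1−δ^2)/(1−δ) + 6δ^2/(1−δ); cooperation value: 20/(1−δ).
IC: 20 ≥ 26(1−δ^2) + 6δ^2 = 26 − 20δ^2.
So δ^2 ≥ 6/20 = 3/10, giving δ ≥ (3/10)^(1/2) ≈ 0.548.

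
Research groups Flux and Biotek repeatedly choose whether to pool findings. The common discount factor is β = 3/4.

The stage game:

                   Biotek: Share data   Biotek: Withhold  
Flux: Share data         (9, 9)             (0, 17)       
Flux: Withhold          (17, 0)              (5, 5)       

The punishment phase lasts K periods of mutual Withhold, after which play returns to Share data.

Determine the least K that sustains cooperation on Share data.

4

IC: β(1−β^K)/(1−β) ≥ (17−9)/(9−5) = 2.
With β = 3/4: need 1 − β^K ≥ 2·(1−3/4)/(3/4), i.e. β^K ≤ 0.3333.
Since (3/4)^3 = 0.4219 and (3/4)^4 = 0.3164, the smallest such K is 4.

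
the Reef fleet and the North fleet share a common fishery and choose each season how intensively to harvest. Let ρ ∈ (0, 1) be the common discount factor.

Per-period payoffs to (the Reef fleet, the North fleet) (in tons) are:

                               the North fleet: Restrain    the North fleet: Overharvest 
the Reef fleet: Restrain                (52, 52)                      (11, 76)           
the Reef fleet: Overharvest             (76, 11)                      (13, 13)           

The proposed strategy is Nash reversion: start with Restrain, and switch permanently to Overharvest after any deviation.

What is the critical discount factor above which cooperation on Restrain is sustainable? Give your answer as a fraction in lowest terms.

8/21

Cooperation forever yields 52 each period: 52/(1−ρ).
Deviating yields 76 once, then 13 forever: 76 + 13ρ/(1−ρ).
No profitable deviation requires 52/(1−ρ) ≥ 76 + 13ρ/(1−ρ).
Multiplying by (1−ρ): 52 ≥ 76(1−ρ) + 13ρ = 76 − 63ρ.
So 63ρ ≥ 24, i.e. ρ ≥ 24/63 = 8/21.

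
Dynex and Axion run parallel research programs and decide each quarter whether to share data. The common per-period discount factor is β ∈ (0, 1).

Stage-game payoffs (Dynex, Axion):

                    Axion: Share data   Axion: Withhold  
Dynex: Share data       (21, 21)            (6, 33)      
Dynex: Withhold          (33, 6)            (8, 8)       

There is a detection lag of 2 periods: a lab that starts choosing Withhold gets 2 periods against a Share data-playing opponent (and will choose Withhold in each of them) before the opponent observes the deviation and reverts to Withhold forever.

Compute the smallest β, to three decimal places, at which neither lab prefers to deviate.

Deviating for the 2 undetected periods gains 33−21 = 12 per period over cooperation, then loses 21−8 = 13 per period forever once punishment starts.
Gain: 12(1 + β + … + β^1); loss: 13·β^2/(1−β).
No profitable deviation ⇔ 12(1−β^2) ≤ 13·β^2, i.e. β^2 ≥ 12/(12+13) = 12/25.
Hence β ≥ (12/25)^(1/2) ≈ 0.693.

0.693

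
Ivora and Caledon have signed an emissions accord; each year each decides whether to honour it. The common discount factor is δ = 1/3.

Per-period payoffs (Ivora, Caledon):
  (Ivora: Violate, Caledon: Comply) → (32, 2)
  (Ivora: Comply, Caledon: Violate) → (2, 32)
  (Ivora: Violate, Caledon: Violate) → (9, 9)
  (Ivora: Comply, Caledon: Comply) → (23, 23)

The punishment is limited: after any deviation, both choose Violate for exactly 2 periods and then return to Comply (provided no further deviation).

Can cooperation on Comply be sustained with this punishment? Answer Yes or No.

No

Comparing payoff streams over the 3 periods until play realigns: cooperate → 23(1+δ+…+δ^2); deviate → 32 + 9(δ+…+δ^2).
Cooperation is sustained iff (23−9)(δ+…+δ^2) ≥ 32−23.
δ+…+δ^2 = 1/3·(1−(1/3)^2)/(1−1/3) = 0.4444, and (32−23)/(23−9) = 0.6429.
0.4444 < 0.6429, so cooperation is not sustainable.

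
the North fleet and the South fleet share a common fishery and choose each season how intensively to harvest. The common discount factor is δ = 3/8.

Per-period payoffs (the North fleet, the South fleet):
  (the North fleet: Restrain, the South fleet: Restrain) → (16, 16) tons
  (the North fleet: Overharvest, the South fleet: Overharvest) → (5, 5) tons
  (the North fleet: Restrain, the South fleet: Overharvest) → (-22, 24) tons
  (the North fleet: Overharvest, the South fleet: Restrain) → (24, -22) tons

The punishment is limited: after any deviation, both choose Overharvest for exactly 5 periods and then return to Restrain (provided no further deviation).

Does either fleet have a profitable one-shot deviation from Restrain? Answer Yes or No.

Yes

IC: δ+…+δ^5 ≥ (24−16)/(16−5) = 8/11.
At δ = 3/8: partial sum = 0.5956 < 0.7273. Cooperation not sustainable.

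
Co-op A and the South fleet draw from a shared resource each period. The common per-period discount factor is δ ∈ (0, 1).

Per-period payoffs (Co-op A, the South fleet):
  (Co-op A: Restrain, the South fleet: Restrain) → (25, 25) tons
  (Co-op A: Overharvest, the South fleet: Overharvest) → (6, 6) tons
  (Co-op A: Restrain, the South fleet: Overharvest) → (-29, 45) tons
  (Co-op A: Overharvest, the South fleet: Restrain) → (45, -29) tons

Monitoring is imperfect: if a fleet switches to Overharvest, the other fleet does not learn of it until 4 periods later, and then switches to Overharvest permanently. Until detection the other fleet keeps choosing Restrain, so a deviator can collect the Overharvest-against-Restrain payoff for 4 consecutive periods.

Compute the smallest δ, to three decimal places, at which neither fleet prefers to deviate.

A deviator earns 45 for 4 periods, then 6 forever; cooperating earns 25 forever. Multiplying the IC by (1−δ):
25 ≥ 45(1−δ^4) + 6δ^4, so 39·δ^4 ≥ 20 and δ^4 ≥ 20/39.
δ ≥ (20/39)^(1/4) ≈ 0.846.

0.846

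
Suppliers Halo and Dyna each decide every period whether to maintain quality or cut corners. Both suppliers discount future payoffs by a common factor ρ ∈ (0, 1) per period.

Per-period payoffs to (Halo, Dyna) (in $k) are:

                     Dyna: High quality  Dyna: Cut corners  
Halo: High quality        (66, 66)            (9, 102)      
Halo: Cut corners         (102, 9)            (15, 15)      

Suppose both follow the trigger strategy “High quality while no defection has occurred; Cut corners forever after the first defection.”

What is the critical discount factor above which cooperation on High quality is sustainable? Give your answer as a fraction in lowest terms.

One-period gain from deviating is 102 − 66 = 36. The loss is 66 − 15 = 51 in every subsequent period, with present value 51·ρ/(1−ρ).
Deviation is unprofitable when 51·ρ/(1−ρ) ≥ 36, i.e. ρ/(1−ρ) ≥ 12/17.
Equivalently ρ ≥ 36/(36+51) = 12/29.

12/29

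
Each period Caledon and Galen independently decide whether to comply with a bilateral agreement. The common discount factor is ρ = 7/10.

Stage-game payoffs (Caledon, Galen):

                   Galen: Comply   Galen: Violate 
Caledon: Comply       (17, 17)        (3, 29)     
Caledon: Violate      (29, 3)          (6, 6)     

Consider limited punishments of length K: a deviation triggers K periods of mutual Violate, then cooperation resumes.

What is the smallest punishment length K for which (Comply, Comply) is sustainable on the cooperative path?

2

No profitable deviation requires (17−6)(ρ+…+ρ^K) ≥ 29−17, i.e. ρ+…+ρ^K ≥ 12/11 ≈ 1.0909.
With ρ = 7/10, the partial sums are K=1: 0.7000, K=2: 1.1900.
K = 2 is the first length at which the sum reaches 1.0909.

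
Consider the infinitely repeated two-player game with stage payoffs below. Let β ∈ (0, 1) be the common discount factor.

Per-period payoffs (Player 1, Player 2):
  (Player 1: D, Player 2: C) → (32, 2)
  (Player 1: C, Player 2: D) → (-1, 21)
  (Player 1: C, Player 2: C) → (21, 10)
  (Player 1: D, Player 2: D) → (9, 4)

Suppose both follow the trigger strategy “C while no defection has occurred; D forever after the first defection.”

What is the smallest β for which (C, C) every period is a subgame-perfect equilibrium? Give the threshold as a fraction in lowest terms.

11/17

For Player 1: deviation gain 32−21 = 11, per-period punishment loss 21−9 = 12. IC gives β ≥ 11/23.
For Player 2: gain 11, loss 6 per period, so β ≥ 11/17.
The tighter constraint is Player 2's, so cooperation needs β ≥ 11/17.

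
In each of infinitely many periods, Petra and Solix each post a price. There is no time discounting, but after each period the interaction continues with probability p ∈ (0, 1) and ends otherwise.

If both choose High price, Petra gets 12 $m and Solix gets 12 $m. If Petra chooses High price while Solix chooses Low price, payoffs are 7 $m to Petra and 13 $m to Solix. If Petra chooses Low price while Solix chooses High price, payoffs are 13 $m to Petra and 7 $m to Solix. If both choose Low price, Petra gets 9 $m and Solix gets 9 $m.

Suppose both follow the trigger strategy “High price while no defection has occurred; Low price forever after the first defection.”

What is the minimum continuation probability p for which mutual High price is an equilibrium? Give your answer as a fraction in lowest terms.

1/4

Expected cooperation value is 12 + p·12 + p²·12 + … = 12/(1−p); deviation gives 13 + p·9/(1−p).
12 ≥ 13(1−p) + 9p ⇒ 4p ≥ 1 ⇒ p ≥ 1/4.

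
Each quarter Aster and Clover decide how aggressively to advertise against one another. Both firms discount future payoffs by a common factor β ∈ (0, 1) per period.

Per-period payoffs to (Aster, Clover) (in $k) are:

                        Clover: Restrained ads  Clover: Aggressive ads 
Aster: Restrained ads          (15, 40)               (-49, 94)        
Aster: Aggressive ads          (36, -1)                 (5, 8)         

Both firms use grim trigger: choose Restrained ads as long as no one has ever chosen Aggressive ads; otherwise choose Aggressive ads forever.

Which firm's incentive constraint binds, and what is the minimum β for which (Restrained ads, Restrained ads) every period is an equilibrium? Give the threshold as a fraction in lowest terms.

Aster; β ≥ 21/31

For Aster: deviation gain 36−15 = 21, per-period punishment loss 15−5 = 10. IC gives β ≥ 21/31.
For Clover: gain 54, loss 32 per period, so β ≥ 54/86 = 27/43.
The tighter constraint is Aster's, so cooperation needs β ≥ 21/31.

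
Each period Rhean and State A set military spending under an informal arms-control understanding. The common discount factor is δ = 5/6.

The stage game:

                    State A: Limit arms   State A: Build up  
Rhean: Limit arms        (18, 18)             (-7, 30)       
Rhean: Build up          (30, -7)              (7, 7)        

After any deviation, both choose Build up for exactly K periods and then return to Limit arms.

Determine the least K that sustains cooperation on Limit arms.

Need Σ_{k=1}^{K} δ^k ≥ (30−18)/(18−7) = 1.0909 at δ = 5/6.
At K = 1 the sum is 0.8333 < 1.0909; at K = 2 it is 1.5278 ≥ 1.0909.
So the minimum punishment length is K = 2.

2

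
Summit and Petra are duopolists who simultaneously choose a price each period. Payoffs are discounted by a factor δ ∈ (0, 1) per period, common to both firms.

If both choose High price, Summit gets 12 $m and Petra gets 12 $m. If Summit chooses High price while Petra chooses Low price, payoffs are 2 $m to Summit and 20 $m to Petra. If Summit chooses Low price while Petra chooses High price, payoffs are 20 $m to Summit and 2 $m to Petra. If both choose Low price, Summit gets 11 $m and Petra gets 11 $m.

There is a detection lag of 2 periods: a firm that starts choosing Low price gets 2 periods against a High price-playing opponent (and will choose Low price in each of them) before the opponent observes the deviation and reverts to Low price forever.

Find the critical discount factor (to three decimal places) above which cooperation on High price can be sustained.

Deviating for the 2 undetected periods gains 20−12 = 8 per period over cooperation, then loses 12−11 = 1 per period forever once punishment starts.
Gain: 8(1 + δ + … + δ^1); loss: 1·δ^2/(1−δ).
No profitable deviation ⇔ 8(1−δ^2) ≤ 1·δ^2, i.e. δ^2 ≥ 8/(8+1) = 8/9.
Hence δ ≥ (8/9)^(1/2) ≈ 0.943.

0.943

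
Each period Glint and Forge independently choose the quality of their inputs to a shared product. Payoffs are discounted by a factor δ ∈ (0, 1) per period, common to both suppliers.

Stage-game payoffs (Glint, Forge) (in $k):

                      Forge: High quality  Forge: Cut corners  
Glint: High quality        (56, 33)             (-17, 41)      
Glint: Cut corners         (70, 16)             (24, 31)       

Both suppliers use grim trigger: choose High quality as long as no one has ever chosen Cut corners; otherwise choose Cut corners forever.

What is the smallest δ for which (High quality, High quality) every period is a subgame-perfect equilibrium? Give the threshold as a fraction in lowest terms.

4/5

Glint's threshold: (70−56)/(70−24) = 7/23.
Forge's threshold: (41−33)/(41−31) = 4/5.
7/23 < 4/5, so Forge binds and δ* = 4/5.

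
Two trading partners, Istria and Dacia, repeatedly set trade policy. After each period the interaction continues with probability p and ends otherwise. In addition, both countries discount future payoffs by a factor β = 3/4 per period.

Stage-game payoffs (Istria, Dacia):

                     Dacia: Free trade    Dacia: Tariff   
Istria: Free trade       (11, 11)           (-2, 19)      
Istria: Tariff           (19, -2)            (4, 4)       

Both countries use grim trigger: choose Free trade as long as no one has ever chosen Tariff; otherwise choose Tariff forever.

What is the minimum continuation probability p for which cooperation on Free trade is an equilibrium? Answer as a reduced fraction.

32/45

With continuation probability p and discount β, the effective per-period discount factor is βp.
Grim-trigger IC: βp ≥ (19−11)/(19−4) = 8/15.
So p ≥ (8/15)/(3/4) = 32/45.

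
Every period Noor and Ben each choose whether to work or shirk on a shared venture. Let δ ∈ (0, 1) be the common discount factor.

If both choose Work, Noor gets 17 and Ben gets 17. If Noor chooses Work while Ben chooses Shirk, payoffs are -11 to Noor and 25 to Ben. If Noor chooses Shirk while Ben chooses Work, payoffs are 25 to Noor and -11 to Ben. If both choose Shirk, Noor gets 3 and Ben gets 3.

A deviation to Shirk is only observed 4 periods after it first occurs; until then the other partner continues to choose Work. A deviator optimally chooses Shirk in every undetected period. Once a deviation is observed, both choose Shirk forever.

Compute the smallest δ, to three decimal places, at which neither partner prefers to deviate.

The best deviation is to choose Shirk for all 4 undetected periods, earning 25 each, then 3 forever once detected.
Deviation value: 25(1−δ^4)/(1−δ) + 3δ^4/(1−δ); cooperation value: 17/(1−δ).
IC: 17 ≥ 25(1−δ^4) + 3δ^4 = 25 − 22δ^4.
So δ^4 ≥ 8/22 = 4/11, giving δ ≥ (4/11)^(1/4) ≈ 0.777.

0.777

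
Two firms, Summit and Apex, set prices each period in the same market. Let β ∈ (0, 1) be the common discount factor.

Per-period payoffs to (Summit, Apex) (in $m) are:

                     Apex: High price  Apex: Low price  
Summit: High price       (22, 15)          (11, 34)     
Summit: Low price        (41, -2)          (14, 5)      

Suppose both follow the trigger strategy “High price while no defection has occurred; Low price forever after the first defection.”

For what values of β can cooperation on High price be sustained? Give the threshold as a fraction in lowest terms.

19/27

For Summit: deviation gain 41−22 = 19, per-period punishment loss 22−14 = 8. IC gives β ≥ 19/27.
For Apex: gain 19, loss 10 per period, so β ≥ 19/29.
The tighter constraint is Summit's, so cooperation needs β ≥ 19/27.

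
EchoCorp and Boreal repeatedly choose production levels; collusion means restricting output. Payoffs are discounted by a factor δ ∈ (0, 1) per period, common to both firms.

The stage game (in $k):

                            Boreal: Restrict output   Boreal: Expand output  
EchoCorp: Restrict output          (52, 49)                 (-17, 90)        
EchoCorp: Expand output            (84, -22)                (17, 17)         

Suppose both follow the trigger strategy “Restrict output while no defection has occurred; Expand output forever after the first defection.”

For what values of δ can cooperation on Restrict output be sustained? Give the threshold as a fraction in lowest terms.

41/73

EchoCorp: cooperation gives 52 each period; deviation gives 84 once then 17 forever.
  52/(1−δ) ≥ 84 + 17δ/(1−δ) ⇒ δ ≥ 32/67.
Boreal: cooperation gives 49 each period; deviation gives 90 once then 17 forever.
  δ ≥ 41/73.
Both must hold, so the binding constraint is Boreal's: δ ≥ 41/73.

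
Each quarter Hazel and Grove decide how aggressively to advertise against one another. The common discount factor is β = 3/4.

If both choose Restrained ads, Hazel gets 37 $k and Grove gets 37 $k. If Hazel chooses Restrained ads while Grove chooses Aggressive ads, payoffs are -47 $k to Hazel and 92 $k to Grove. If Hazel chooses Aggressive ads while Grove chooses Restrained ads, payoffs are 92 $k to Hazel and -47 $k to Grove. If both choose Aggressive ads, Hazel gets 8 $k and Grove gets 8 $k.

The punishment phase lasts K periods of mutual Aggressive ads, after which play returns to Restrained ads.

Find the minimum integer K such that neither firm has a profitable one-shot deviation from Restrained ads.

Need Σ_{k=1}^{K} β^k ≥ (92−37)/(37−8) = 1.8966 at β = 3/4.
At K = 3 the sum is 1.7344 < 1.8966; at K = 4 it is 2.0508 ≥ 1.8966.
So the minimum punishment length is K = 4.

4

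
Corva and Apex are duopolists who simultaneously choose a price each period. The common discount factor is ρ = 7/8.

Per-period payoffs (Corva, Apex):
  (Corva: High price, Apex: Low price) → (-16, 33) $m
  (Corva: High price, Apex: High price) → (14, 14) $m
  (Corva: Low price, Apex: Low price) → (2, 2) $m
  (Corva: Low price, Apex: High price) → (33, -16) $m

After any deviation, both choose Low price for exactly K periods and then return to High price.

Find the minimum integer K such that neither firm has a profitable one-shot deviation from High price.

2

No profitable deviation requires (14−2)(ρ+…+ρ^K) ≥ 33−14, i.e. ρ+…+ρ^K ≥ 19/12 ≈ 1.5833.
With ρ = 7/8, the partial sums are K=1: 0.8750, K=2: 1.6406.
K = 2 is the first length at which the sum reaches 1.5833.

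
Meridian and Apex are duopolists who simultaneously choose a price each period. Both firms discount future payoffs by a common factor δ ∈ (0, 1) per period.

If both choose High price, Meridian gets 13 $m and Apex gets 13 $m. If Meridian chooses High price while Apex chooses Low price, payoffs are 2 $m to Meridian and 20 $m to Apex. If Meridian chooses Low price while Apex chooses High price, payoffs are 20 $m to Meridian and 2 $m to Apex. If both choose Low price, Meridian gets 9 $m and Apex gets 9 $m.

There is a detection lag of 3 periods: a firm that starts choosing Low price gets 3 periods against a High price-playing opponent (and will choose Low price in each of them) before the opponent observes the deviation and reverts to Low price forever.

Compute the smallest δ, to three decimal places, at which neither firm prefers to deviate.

0.860

Deviating for the 3 undetected periods gains 20−13 = 7 per period over cooperation, then loses 13−9 = 4 per period forever once punishment starts.
Gain: 7(1 + δ + … + δ^2); loss: 4·δ^3/(1−δ).
No profitable deviation ⇔ 7(1−δ^3) ≤ 4·δ^3, i.e. δ^3 ≥ 7/(7+4) = 7/11.
Hence δ ≥ (7/11)^(1/3) ≈ 0.860.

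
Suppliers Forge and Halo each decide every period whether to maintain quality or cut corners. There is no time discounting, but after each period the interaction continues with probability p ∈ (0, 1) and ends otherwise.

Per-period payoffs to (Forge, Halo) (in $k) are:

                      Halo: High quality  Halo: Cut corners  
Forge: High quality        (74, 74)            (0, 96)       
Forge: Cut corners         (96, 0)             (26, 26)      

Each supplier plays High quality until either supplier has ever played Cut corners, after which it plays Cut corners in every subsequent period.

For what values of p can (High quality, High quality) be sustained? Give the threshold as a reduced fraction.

Expected cooperation value is 74 + p·74 + p²·74 + … = 74/(1−p); deviation gives 96 + p·26/(1−p).
74 ≥ 96(1−p) + 26p ⇒ 70p ≥ 22 ⇒ p ≥ 22/70 = 11/35.

11/35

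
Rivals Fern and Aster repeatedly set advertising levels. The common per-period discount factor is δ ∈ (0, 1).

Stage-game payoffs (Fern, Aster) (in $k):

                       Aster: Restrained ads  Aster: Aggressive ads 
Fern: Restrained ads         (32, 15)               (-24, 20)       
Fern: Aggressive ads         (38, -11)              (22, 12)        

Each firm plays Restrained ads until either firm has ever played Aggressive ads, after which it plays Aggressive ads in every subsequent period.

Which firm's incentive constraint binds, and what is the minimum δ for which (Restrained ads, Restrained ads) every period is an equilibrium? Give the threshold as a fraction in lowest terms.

Aster; δ ≥ 5/8

Fern's threshold: (38−32)/(38−22) = 3/8.
Aster's threshold: (20−15)/(20−12) = 5/8.
3/8 < 5/8, so Aster binds and δ* = 5/8.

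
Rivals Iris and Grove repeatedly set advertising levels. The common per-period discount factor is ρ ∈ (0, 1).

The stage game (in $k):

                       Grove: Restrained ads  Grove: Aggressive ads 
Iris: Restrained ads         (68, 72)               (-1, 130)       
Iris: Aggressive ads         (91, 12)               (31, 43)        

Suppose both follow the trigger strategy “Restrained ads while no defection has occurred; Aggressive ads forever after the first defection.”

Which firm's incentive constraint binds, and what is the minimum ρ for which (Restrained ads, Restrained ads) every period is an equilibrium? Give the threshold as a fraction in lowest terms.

Iris: cooperation gives 68 each period; deviation gives 91 once then 31 forever.
  68/(1−ρ) ≥ 91 + 31ρ/(1−ρ) ⇒ ρ ≥ 23/60.
Grove: cooperation gives 72 each period; deviation gives 130 once then 43 forever.
  ρ ≥ 58/87 = 2/3.
Both must hold, so the binding constraint is Grove's: ρ ≥ 2/3.

Grove; ρ ≥ 2/3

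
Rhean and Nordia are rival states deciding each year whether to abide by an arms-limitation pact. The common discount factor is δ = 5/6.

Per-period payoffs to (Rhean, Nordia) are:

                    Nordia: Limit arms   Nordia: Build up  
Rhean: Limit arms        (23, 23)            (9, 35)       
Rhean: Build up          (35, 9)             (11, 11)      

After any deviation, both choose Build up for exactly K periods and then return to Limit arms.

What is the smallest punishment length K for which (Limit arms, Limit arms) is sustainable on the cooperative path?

2

No profitable deviation requires (23−11)(δ+…+δ^K) ≥ 35−23, i.e. δ+…+δ^K ≥ 1 ≈ 1.0000.
With δ = 5/6, the partial sums are K=1: 0.8333, K=2: 1.5278.
K = 2 is the first length at which the sum reaches 1.0000.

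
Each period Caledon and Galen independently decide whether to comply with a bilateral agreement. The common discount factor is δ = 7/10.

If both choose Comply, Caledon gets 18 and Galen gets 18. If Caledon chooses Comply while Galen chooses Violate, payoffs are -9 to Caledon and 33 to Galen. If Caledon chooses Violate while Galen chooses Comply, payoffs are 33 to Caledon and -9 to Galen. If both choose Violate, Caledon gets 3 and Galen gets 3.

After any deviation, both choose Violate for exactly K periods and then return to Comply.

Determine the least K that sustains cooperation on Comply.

No profitable deviation requires (18−3)(δ+…+δ^K) ≥ 33−18, i.e. δ+…+δ^K ≥ 1 ≈ 1.0000.
With δ = 7/10, the partial sums are K=1: 0.7000, K=2: 1.1900.
K = 2 is the first length at which the sum reaches 1.0000.

2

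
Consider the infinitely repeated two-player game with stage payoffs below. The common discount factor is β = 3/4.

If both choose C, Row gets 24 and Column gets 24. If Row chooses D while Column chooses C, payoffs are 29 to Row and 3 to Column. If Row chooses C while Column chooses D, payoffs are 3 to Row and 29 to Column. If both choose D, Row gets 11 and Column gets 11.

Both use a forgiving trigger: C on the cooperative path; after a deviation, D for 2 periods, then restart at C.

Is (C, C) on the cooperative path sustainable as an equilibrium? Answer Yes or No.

Comparing payoff streams over the 3 periods until play realigns: cooperate → 24(1+β+…+β^2); deviate → 29 + 11(β+…+β^2).
Cooperation is sustained iff (24−11)(β+…+β^2) ≥ 29−24.
β+…+β^2 = 3/4·(1−(3/4)^2)/(1−3/4) = 1.3125, and (29−24)/(24−11) = 0.3846.
1.3125 ≥ 0.3846, so cooperation is sustainable.

Yes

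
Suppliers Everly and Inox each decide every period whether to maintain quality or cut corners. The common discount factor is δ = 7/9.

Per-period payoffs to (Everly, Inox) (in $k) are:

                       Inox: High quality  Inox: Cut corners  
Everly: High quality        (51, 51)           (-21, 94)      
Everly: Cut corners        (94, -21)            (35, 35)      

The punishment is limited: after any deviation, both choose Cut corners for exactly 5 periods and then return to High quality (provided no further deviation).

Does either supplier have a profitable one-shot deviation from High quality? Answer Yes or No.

IC: δ+…+δ^5 ≥ (94−51)/(51−35) = 43/16.
At δ = 7/9: partial sum = 2.5038 < 2.6875. Cooperation not sustainable.

Yes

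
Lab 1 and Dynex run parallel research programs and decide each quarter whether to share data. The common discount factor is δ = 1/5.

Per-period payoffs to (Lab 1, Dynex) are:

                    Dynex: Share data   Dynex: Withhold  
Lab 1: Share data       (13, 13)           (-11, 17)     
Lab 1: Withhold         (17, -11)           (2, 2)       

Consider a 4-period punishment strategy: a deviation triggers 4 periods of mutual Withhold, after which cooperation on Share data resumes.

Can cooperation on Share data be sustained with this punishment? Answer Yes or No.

No

A one-shot deviation gives 17 now, then 2 for 4 periods, then back to 13.
Gain from deviating: (17−13) today; loss: (13−2) in each of the next 4 periods.
No-deviation condition: (13−2)(δ+…+δ^4) ≥ 17−13, i.e. δ+…+δ^4 ≥ 4/11.
At δ = 1/5: δ+…+δ^4 = 0.2496 < 0.3636.
So cooperation is not sustainable.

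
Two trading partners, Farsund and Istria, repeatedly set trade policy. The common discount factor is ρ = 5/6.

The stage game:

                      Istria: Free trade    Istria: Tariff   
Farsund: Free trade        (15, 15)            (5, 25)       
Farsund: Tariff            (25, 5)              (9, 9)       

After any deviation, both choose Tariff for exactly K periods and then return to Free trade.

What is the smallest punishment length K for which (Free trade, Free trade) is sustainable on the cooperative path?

No profitable deviation requires (15−9)(ρ+…+ρ^K) ≥ 25−15, i.e. ρ+…+ρ^K ≥ 5/3 ≈ 1.6667.
With ρ = 5/6, the partial sums are K=1: 0.8333, K=2: 1.5278, K=3: 2.1065.
K = 3 is the first length at which the sum reaches 1.6667.

3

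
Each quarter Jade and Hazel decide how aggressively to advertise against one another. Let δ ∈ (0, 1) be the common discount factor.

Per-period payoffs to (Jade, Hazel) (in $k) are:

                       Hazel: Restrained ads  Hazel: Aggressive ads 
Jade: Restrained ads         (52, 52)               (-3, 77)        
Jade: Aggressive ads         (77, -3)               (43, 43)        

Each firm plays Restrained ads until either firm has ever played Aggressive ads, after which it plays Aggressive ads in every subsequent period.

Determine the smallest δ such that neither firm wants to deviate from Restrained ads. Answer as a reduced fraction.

Cooperation forever yields 52 each period: 52/(1−δ).
Deviating yields 77 once, then 43 forever: 77 + 43δ/(1−δ).
No profitable deviation requires 52/(1−δ) ≥ 77 + 43δ/(1−δ).
Multiplying by (1−δ): 52 ≥ 77(1−δ) + 43δ = 77 − 34δ.
So 34δ ≥ 25, i.e. δ ≥ 25/34.

25/34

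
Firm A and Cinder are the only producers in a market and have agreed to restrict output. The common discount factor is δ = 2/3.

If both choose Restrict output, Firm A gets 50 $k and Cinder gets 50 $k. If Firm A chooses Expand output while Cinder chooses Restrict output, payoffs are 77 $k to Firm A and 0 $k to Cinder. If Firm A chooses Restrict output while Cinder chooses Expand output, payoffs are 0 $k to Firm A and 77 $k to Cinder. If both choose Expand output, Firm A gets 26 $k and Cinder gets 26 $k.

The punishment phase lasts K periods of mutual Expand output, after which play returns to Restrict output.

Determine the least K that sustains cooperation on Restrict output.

IC: δ(1−δ^K)/(1−δ) ≥ (77−50)/(50−26) = 9/8.
With δ = 2/3: need 1 − δ^K ≥ 9/8·(1−2/3)/(2/3), i.e. δ^K ≤ 0.4375.
Since (2/3)^2 = 0.4444 and (2/3)^3 = 0.2963, the smallest such K is 3.

3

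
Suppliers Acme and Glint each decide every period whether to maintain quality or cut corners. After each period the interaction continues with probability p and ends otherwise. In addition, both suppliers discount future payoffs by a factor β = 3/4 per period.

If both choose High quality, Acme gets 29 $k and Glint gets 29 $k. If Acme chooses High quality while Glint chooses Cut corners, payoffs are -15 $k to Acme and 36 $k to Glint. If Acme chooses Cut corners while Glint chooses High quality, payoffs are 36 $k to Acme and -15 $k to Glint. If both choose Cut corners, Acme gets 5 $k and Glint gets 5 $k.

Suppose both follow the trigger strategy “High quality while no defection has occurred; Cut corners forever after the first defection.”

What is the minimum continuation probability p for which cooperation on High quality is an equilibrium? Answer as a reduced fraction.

28/93

With continuation probability p and discount β, the effective per-period discount factor is βp.
Grim-trigger IC: βp ≥ (36−29)/(36−5) = 7/31.
So p ≥ (7/31)/(3/4) = 28/93.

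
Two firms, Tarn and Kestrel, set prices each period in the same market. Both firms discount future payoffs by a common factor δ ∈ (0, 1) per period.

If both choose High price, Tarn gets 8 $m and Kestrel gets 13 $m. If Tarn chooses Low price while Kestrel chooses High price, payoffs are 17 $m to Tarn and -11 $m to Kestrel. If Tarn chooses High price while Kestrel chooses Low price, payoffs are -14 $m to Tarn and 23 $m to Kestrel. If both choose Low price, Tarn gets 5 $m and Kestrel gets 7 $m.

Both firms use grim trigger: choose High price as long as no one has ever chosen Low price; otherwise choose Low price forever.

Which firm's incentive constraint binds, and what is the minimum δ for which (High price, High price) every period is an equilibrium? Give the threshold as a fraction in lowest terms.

For Tarn: deviation gain 17−8 = 9, per-period punishment loss 8−5 = 3. IC gives δ ≥ 9/12 = 3/4.
For Kestrel: gain 10, loss 6 per period, so δ ≥ 10/16 = 5/8.
The tighter constraint is Tarn's, so cooperation needs δ ≥ 3/4.

Tarn; δ ≥ 3/4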